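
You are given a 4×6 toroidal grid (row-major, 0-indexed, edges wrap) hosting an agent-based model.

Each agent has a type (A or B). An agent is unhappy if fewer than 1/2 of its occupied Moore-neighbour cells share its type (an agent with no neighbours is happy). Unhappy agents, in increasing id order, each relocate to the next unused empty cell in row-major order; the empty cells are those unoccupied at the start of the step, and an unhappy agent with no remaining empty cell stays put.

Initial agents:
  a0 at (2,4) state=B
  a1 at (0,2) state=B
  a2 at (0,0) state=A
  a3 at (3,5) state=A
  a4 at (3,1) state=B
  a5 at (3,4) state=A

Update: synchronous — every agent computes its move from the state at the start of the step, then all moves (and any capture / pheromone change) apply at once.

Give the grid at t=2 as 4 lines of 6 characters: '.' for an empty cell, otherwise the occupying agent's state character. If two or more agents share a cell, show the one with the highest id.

.BBA..
......
......
.B..AA

t=1: a0@(0,1):B a1@(0,2):B a2@(0,0):A a3@(3,5):A a4@(3,1):B a5@(3,4):A
t=2: a0@(0,1):B a1@(0,2):B a2@(0,3):A a3@(3,5):A a4@(3,1):B a5@(3,4):A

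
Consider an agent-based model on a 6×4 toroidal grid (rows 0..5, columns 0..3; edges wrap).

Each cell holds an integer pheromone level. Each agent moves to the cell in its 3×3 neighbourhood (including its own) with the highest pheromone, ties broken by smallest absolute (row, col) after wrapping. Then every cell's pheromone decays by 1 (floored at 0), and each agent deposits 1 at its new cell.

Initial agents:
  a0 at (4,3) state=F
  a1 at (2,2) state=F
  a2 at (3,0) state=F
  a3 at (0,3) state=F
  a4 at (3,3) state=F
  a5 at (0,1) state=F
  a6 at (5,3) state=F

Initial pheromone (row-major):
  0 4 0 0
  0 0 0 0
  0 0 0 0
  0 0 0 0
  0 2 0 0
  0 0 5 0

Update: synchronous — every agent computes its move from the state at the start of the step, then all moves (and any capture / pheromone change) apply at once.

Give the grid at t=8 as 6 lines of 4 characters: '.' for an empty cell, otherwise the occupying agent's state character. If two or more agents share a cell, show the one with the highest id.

t=1: a0@(5,2) a1@(1,1) a2@(4,1) a3@(5,2) a4@(2,0) a5@(5,2) a6@(5,2) | pheromone: 0 3 0 0 / 0 1 0 0 / 1 0 0 0 / 0 0 0 0 / 0 2 0 0 / 0 0 8 0
t=2: a0@(5,2) a1@(0,1) a2@(5,2) a3@(5,2) a4@(1,1) a5@(5,2) a6@(5,2) | pheromone: 0 3 0 0 / 0 1 0 0 / 0 0 0 0 / 0 0 0 0 / 0 1 0 0 / 0 0 12 0
t=3: a0@(5,2) a1@(5,2) a2@(5,2) a3@(5,2) a4@(0,1) a5@(5,2) a6@(5,2) | pheromone: 0 3 0 0 / 0 0 0 0 / 0 0 0 0 / 0 0 0 0 / 0 0 0 0 / 0 0 17 0
t=4: a0@(5,2) a1@(5,2) a2@(5,2) a3@(5,2) a4@(5,2) a5@(5,2) a6@(5,2) | pheromone: 0 2 0 0 / 0 0 0 0 / 0 0 0 0 / 0 0 0 0 / 0 0 0 0 / 0 0 23 0
t=5: a0@(5,2) a1@(5,2) a2@(5,2) a3@(5,2) a4@(5,2) a5@(5,2) a6@(5,2) | pheromone: 0 1 0 0 / 0 0 0 0 / 0 0 0 0 / 0 0 0 0 / 0 0 0 0 / 0 0 29 0
t=6: a0@(5,2) a1@(5,2) a2@(5,2) a3@(5,2) a4@(5,2) a5@(5,2) a6@(5,2) | pheromone: 0 0 0 0 / 0 0 0 0 / 0 0 0 0 / 0 0 0 0 / 0 0 0 0 / 0 0 35 0
t=7: a0@(5,2) a1@(5,2) a2@(5,2) a3@(5,2) a4@(5,2) a5@(5,2) a6@(5,2) | pheromone: 0 0 0 0 / 0 0 0 0 / 0 0 0 0 / 0 0 0 0 / 0 0 0 0 / 0 0 41 0
t=8: a0@(5,2) a1@(5,2) a2@(5,2) a3@(5,2) a4@(5,2) a5@(5,2) a6@(5,2) | pheromone: 0 0 0 0 / 0 0 0 0 / 0 0 0 0 / 0 0 0 0 / 0 0 0 0 / 0 0 47 0

....
....
....
....
....
..F.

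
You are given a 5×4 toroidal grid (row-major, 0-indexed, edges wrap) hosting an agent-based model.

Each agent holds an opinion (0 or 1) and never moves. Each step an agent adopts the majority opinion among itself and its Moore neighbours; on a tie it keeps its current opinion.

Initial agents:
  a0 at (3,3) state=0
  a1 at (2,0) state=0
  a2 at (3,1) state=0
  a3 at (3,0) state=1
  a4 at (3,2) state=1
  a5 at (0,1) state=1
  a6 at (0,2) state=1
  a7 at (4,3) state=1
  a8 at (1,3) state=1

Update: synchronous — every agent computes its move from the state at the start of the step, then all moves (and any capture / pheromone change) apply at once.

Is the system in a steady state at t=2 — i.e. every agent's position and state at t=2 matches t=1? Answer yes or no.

t=1: a0@(3,3):1 a1@(2,0):0 a2@(3,1):0 a3@(3,0):0 a4@(3,2):1 a5@(0,1):1 a6@(0,2):1 a7@(4,3):1 a8@(1,3):1
t=2: (unchanged — steady state)

yes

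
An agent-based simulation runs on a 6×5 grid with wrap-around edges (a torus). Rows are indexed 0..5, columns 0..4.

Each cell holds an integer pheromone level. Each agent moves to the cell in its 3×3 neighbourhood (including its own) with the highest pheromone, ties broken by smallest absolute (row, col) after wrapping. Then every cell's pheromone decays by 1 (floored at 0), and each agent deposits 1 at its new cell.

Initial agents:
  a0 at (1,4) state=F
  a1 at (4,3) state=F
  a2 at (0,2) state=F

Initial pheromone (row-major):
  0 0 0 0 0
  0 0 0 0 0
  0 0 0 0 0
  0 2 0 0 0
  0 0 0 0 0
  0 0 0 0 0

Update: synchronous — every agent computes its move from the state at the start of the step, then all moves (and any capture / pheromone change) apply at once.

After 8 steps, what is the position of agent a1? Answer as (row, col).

(3, 1)

t=1: a0@(0,0) a1@(3,2) a2@(0,1) | pheromone: 1 1 0 0 0 / 0 0 0 0 0 / 0 0 0 0 0 / 0 1 1 0 0 / 0 0 0 0 0 / 0 0 0 0 0
t=2: a0@(0,0) a1@(3,1) a2@(0,0) | pheromone: 2 0 0 0 0 / 0 0 0 0 0 / 0 0 0 0 0 / 0 1 0 0 0 / 0 0 0 0 0 / 0 0 0 0 0
t=3: a0@(0,0) a1@(3,1) a2@(0,0) | pheromone: 3 0 0 0 0 / 0 0 0 0 0 / 0 0 0 0 0 / 0 1 0 0 0 / 0 0 0 0 0 / 0 0 0 0 0
t=4: a0@(0,0) a1@(3,1) a2@(0,0) | pheromone: 4 0 0 0 0 / 0 0 0 0 0 / 0 0 0 0 0 / 0 1 0 0 0 / 0 0 0 0 0 / 0 0 0 0 0
t=5: a0@(0,0) a1@(3,1) a2@(0,0) | pheromone: 5 0 0 0 0 / 0 0 0 0 0 / 0 0 0 0 0 / 0 1 0 0 0 / 0 0 0 0 0 / 0 0 0 0 0
t=6: a0@(0,0) a1@(3,1) a2@(0,0) | pheromone: 6 0 0 0 0 / 0 0 0 0 0 / 0 0 0 0 0 / 0 1 0 0 0 / 0 0 0 0 0 / 0 0 0 0 0
t=7: a0@(0,0) a1@(3,1) a2@(0,0) | pheromone: 7 0 0 0 0 / 0 0 0 0 0 / 0 0 0 0 0 / 0 1 0 0 0 / 0 0 0 0 0 / 0 0 0 0 0
t=8: a0@(0,0) a1@(3,1) a2@(0,0) | pheromone: 8 0 0 0 0 / 0 0 0 0 0 / 0 0 0 0 0 / 0 1 0 0 0 / 0 0 0 0 0 / 0 0 0 0 0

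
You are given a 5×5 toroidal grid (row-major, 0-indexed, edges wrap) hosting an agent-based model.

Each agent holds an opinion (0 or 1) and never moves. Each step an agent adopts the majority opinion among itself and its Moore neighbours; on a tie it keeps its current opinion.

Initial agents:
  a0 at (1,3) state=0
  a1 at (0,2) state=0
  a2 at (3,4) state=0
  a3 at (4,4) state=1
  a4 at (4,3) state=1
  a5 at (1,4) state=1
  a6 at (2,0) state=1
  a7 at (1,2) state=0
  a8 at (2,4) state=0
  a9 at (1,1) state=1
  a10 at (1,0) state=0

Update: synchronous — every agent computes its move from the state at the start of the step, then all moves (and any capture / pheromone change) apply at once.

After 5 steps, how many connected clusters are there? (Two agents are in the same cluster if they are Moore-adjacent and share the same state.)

t=1: a0@(1,3):0 a1@(0,2):0 a2@(3,4):1 a3@(4,4):1 a4@(4,3):1 a5@(1,4):0 a6@(2,0):1 a7@(1,2):0 a8@(2,4):0 a9@(1,1):0 a10@(1,0):1
t=2: a0@(1,3):0 a1@(0,2):0 a2@(3,4):1 a3@(4,4):1 a4@(4,3):1 a5@(1,4):0 a6@(2,0):1 a7@(1,2):0 a8@(2,4):0 a9@(1,1):0 a10@(1,0):0
t=3: a0@(1,3):0 a1@(0,2):0 a2@(3,4):1 a3@(4,4):1 a4@(4,3):1 a5@(1,4):0 a6@(2,0):0 a7@(1,2):0 a8@(2,4):0 a9@(1,1):0 a10@(1,0):0
t=4: (unchanged — steady state)

2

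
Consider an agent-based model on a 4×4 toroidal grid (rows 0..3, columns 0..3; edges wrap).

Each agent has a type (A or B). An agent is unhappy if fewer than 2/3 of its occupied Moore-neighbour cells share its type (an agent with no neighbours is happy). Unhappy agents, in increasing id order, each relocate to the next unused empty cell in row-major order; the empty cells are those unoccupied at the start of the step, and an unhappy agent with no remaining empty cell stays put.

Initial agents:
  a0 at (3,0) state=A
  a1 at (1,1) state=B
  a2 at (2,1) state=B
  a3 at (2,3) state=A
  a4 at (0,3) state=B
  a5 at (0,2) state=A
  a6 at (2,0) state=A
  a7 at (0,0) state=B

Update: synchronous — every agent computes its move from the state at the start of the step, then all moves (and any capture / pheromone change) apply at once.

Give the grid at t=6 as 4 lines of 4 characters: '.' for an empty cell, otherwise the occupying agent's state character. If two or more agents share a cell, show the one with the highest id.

t=1: a0@(0,1):A a1@(1,0):B a2@(1,2):B a3@(2,3):A a4@(1,3):B a5@(2,2):A a6@(3,1):A a7@(0,0):B
t=2: a0@(0,2):A a1@(0,3):B a2@(1,1):B a3@(2,0):A a4@(2,1):B a5@(3,0):A a6@(3,1):A a7@(3,2):B
t=3: a0@(0,0):A a1@(0,1):B a2@(1,0):B a3@(1,2):A a4@(1,3):B a5@(2,2):A a6@(2,3):A a7@(3,3):B
t=4: a0@(0,2):A a1@(0,3):B a2@(1,1):B a3@(2,0):A a4@(2,1):B a5@(3,0):A a6@(3,1):A a7@(3,2):B
t=5: a0@(0,0):A a1@(0,1):B a2@(1,0):B a3@(1,2):A a4@(1,3):B a5@(2,2):A a6@(2,3):A a7@(3,3):B
t=6: a0@(0,2):A a1@(0,3):B a2@(1,1):B a3@(2,0):A a4@(2,1):B a5@(3,0):A a6@(3,1):A a7@(3,2):B

..AB
.B..
AB..
AAB.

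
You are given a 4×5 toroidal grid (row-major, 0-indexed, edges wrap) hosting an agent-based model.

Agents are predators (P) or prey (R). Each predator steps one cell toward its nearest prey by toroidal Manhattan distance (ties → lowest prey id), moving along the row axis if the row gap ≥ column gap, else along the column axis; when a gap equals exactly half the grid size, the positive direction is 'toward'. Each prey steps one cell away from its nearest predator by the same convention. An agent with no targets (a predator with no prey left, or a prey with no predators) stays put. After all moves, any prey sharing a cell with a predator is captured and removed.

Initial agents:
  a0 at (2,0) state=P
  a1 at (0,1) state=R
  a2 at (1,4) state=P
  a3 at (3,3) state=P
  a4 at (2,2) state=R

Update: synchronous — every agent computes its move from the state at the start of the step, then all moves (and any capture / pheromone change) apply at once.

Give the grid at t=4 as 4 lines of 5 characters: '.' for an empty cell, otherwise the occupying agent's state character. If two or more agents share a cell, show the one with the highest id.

t=1: a0@(2,1):P a1@(3,1):R a2@(1,0):P a3@(2,3):P
t=2: a0@(3,1):P a1@(0,1):R a2@(2,0):P a3@(2,2):P
t=3: a0@(0,1):P a1@(1,1):R a2@(3,0):P a3@(3,2):P
t=4: a0@(1,1):P a1@(2,1):R a2@(0,0):P a3@(0,2):P

P.P..
.P...
.R...
.....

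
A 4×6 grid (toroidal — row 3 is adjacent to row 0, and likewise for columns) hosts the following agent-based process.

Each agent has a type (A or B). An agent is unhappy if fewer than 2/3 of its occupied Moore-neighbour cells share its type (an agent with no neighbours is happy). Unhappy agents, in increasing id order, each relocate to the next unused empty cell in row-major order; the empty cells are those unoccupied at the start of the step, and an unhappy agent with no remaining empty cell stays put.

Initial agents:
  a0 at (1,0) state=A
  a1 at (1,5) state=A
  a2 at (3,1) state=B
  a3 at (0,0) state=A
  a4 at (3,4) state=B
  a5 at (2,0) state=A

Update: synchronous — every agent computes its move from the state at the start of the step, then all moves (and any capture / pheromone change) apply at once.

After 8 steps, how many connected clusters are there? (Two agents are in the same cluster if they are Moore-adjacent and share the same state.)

3

t=1: a0@(1,0):A a1@(1,5):A a2@(0,1):B a3@(0,0):A a4@(3,4):B a5@(2,0):A
t=2: a0@(1,0):A a1@(1,5):A a2@(0,2):B a3@(0,0):A a4@(3,4):B a5@(2,0):A
t=3: (unchanged — steady state)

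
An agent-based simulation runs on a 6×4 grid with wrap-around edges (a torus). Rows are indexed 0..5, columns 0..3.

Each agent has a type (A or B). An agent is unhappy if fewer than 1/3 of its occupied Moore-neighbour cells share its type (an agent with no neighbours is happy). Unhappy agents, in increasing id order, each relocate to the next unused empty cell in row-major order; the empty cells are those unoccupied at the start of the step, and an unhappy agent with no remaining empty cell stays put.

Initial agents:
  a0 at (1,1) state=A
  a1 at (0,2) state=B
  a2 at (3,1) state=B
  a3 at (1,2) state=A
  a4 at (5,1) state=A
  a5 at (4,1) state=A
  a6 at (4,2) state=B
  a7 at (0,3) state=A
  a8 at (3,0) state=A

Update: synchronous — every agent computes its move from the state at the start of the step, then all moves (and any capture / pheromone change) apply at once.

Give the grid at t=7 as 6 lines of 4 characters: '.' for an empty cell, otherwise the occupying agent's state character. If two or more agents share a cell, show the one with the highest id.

B..A
.AA.
....
AB..
.AB.
.A..

t=1: a0@(1,1):A a1@(0,0):B a2@(3,1):B a3@(1,2):A a4@(5,1):A a5@(4,1):A a6@(4,2):B a7@(0,3):A a8@(3,0):A
t=2: a0@(1,1):A a1@(0,1):B a2@(3,1):B a3@(1,2):A a4@(5,1):A a5@(4,1):A a6@(4,2):B a7@(0,3):A a8@(3,0):A
t=3: a0@(1,1):A a1@(0,0):B a2@(3,1):B a3@(1,2):A a4@(5,1):A a5@(4,1):A a6@(4,2):B a7@(0,3):A a8@(3,0):A
t=4: a0@(1,1):A a1@(0,1):B a2@(3,1):B a3@(1,2):A a4@(5,1):A a5@(4,1):A a6@(4,2):B a7@(0,3):A a8@(3,0):A
t=5: a0@(1,1):A a1@(0,0):B a2@(3,1):B a3@(1,2):A a4@(5,1):A a5@(4,1):A a6@(4,2):B a7@(0,3):A a8@(3,0):A
t=6: a0@(1,1):A a1@(0,1):B a2@(3,1):B a3@(1,2):A a4@(5,1):A a5@(4,1):A a6@(4,2):B a7@(0,3):A a8@(3,0):A
t=7: a0@(1,1):A a1@(0,0):B a2@(3,1):B a3@(1,2):A a4@(5,1):A a5@(4,1):A a6@(4,2):B a7@(0,3):A a8@(3,0):A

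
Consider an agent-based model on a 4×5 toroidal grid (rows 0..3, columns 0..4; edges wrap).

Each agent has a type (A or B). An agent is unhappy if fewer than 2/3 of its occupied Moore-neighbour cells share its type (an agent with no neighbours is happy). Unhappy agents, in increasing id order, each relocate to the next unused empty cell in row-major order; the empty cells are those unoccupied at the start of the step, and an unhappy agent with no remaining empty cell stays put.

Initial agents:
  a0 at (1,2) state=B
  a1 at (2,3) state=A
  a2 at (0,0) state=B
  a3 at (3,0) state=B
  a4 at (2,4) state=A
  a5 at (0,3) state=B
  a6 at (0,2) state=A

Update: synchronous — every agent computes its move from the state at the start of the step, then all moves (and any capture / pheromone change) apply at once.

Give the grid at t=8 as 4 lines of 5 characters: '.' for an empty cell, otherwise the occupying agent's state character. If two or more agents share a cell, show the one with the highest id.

t=1: a0@(0,1):B a1@(0,4):A a2@(0,0):B a3@(1,0):B a4@(1,1):A a5@(1,3):B a6@(1,4):A
t=2: a0@(0,1):B a1@(0,2):A a2@(0,3):B a3@(1,2):B a4@(2,0):A a5@(2,1):B a6@(2,2):A
t=3: a0@(0,0):B a1@(0,4):A a2@(1,0):B a3@(1,1):B a4@(1,3):A a5@(1,4):B a6@(2,3):A
t=4: a0@(0,0):B a1@(0,1):A a2@(1,0):B a3@(1,1):B a4@(1,3):A a5@(0,2):B a6@(0,3):A
t=5: a0@(0,0):B a1@(0,4):A a2@(1,0):B a3@(1,1):B a4@(1,2):A a5@(1,4):B a6@(2,0):A
t=6: a0@(0,0):B a1@(0,1):A a2@(0,2):B a3@(0,3):B a4@(1,3):A a5@(2,1):B a6@(2,2):A
t=7: a0@(0,4):B a1@(1,0):A a2@(1,1):B a3@(1,2):B a4@(1,4):A a5@(2,0):B a6@(2,3):A
t=8: a0@(0,0):B a1@(0,1):A a2@(1,1):B a3@(0,2):B a4@(0,3):A a5@(1,3):B a6@(2,1):A

BABA.
.B.B.
.A...
.....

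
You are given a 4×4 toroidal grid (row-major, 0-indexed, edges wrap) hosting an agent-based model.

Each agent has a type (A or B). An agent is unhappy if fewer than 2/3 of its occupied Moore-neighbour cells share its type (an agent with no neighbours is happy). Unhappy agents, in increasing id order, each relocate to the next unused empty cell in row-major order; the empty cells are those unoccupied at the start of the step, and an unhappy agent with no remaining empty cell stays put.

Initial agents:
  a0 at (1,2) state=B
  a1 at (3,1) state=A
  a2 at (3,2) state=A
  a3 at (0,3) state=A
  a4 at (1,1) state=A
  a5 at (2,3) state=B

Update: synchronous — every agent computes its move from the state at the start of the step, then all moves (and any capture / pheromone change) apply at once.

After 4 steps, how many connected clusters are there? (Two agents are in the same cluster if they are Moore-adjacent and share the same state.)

2

t=1: a0@(0,0):B a1@(3,1):A a2@(3,2):A a3@(0,1):A a4@(0,2):A a5@(1,0):B
t=2: a0@(0,3):B a1@(3,1):A a2@(3,2):A a3@(1,1):A a4@(0,2):A a5@(1,2):B
t=3: a0@(0,0):B a1@(3,1):A a2@(3,2):A a3@(0,1):A a4@(1,0):A a5@(1,3):B
t=4: a0@(0,2):B a1@(3,1):A a2@(3,2):A a3@(0,1):A a4@(0,3):A a5@(1,1):B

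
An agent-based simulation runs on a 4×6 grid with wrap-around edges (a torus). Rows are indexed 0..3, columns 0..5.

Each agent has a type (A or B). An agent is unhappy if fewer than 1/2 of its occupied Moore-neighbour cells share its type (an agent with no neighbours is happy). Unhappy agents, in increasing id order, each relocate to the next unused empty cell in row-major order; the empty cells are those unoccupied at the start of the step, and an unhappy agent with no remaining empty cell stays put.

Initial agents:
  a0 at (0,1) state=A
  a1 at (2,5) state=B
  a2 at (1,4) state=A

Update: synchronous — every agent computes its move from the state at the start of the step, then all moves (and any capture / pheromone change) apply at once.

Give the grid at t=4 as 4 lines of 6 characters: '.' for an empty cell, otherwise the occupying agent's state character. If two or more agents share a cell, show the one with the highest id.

t=1: a0@(0,1):A a1@(0,0):B a2@(0,2):A
t=2: a0@(0,1):A a1@(0,3):B a2@(0,2):A
t=3: a0@(0,1):A a1@(0,0):B a2@(0,2):A
t=4: a0@(0,1):A a1@(0,3):B a2@(0,2):A

.AAB..
......
......
......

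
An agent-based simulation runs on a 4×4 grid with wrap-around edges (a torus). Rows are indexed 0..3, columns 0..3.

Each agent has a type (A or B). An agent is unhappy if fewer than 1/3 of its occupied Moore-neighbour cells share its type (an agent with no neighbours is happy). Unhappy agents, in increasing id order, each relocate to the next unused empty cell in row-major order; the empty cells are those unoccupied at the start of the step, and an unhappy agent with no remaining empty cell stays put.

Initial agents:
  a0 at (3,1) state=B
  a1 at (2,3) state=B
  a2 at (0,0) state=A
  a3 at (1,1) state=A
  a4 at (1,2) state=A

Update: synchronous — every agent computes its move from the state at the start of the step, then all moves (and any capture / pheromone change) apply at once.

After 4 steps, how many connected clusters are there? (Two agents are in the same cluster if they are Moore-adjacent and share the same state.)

2

t=1: a0@(0,1):B a1@(0,2):B a2@(0,0):A a3@(1,1):A a4@(1,2):A
t=2: a0@(0,3):B a1@(0,2):B a2@(0,0):A a3@(1,1):A a4@(1,2):A
t=3: (unchanged — steady state)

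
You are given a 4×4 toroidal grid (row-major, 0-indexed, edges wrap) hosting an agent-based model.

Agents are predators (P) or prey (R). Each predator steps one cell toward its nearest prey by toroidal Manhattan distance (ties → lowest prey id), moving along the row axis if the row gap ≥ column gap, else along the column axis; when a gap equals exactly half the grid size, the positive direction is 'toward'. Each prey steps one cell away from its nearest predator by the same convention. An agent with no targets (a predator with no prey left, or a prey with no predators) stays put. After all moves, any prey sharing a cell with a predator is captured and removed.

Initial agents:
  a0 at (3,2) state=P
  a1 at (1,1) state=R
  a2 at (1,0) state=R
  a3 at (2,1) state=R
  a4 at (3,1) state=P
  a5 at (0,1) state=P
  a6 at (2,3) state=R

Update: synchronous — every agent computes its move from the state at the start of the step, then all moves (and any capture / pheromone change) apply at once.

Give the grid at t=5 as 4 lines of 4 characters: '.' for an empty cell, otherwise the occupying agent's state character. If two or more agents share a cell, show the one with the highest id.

t=1: a0@(2,2):P a2@(2,0):R a4@(2,1):P a5@(1,1):P a6@(1,3):R
t=2: a0@(2,3):P a4@(2,0):P a5@(2,1):P a6@(0,3):R
t=3: a0@(3,3):P a4@(3,0):P a5@(3,1):P
t=4: (unchanged — steady state)

....
....
....
PP.P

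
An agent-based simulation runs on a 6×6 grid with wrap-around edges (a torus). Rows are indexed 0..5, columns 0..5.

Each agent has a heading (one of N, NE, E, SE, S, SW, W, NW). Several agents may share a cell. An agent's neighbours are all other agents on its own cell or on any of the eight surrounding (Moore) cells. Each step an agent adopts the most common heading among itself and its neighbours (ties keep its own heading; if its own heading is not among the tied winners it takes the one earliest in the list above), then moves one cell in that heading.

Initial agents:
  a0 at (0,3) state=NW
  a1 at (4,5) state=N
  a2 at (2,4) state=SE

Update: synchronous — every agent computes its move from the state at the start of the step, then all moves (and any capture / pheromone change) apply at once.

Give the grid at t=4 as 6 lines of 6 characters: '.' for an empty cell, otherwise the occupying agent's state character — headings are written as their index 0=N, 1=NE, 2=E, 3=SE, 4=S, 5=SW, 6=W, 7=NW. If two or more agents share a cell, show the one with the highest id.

t=1: a0@(5,2):NW a1@(3,5):N a2@(3,5):SE
t=2: a0@(4,1):NW a1@(2,5):N a2@(4,0):SE
t=3: a0@(3,0):NW a1@(1,5):N a2@(5,1):SE
t=4: a0@(2,5):NW a1@(0,5):N a2@(0,2):SE

..3..0
......
.....7
......
......
......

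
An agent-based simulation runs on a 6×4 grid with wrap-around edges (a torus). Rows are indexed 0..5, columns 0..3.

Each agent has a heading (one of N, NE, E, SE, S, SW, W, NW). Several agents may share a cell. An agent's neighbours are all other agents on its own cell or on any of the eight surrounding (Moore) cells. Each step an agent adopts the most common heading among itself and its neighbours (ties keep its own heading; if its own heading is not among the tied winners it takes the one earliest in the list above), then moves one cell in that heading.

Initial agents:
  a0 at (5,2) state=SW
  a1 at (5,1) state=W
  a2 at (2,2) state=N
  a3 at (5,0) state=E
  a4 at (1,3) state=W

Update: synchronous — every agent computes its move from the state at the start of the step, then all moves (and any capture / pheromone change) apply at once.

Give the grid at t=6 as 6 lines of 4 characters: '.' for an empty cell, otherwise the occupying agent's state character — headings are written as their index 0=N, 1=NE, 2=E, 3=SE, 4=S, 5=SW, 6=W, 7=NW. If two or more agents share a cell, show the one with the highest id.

6.6.
.6..
....
....
....
6..6

t=1: a0@(0,1):SW a1@(5,0):W a2@(1,2):N a3@(5,1):E a4@(1,2):W
t=2: a0@(0,0):W a1@(5,3):W a2@(0,2):N a3@(5,2):E a4@(1,1):W
t=3: a0@(0,3):W a1@(5,2):W a2@(0,1):W a3@(5,3):E a4@(1,0):W
t=4: a0@(0,2):W a1@(5,1):W a2@(0,0):W a3@(5,2):W a4@(1,3):W
t=5: a0@(0,1):W a1@(5,0):W a2@(0,3):W a3@(5,1):W a4@(1,2):W
t=6: a0@(0,0):W a1@(5,3):W a2@(0,2):W a3@(5,0):W a4@(1,1):W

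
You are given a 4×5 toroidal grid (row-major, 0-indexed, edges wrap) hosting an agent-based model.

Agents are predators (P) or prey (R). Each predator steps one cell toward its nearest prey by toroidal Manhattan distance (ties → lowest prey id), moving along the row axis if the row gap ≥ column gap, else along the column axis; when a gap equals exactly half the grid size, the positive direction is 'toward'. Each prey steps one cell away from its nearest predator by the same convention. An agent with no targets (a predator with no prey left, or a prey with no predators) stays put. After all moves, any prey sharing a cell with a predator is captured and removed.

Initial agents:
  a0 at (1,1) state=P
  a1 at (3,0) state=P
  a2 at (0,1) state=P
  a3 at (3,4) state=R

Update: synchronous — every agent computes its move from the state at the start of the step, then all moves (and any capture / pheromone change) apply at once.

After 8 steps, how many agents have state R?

t=1: a0@(2,1):P a1@(3,4):P a2@(0,0):P a3@(3,3):R
t=2: a0@(2,2):P a1@(3,3):P a2@(0,4):P a3@(3,2):R
t=3: a0@(3,2):P a1@(3,2):P a2@(0,3):P a3@(0,2):R
t=4: a0@(0,2):P a1@(0,2):P a2@(0,2):P a3@(1,2):R
t=5: a0@(1,2):P a1@(1,2):P a2@(1,2):P a3@(2,2):R
t=6: a0@(2,2):P a1@(2,2):P a2@(2,2):P a3@(3,2):R
t=7: a0@(3,2):P a1@(3,2):P a2@(3,2):P a3@(0,2):R
t=8: a0@(0,2):P a1@(0,2):P a2@(0,2):P a3@(1,2):R

1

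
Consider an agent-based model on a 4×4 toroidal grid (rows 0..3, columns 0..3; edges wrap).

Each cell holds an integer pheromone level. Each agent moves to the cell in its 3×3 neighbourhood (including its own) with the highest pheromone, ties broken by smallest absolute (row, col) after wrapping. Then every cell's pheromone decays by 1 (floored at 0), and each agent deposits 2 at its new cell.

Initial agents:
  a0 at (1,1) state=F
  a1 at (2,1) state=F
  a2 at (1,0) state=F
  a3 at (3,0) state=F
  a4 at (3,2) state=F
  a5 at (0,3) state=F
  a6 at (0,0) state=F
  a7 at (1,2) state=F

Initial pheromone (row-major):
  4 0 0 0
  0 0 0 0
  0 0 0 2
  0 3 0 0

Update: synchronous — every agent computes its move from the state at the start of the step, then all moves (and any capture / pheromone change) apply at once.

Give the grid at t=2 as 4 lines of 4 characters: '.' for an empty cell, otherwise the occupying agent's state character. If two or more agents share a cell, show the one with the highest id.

F...
....
...F
....

t=1: a0@(0,0) a1@(3,1) a2@(0,0) a3@(0,0) a4@(3,1) a5@(0,0) a6@(0,0) a7@(2,3) | pheromone: 13 0 0 0 / 0 0 0 0 / 0 0 0 3 / 0 6 0 0
t=2: a0@(0,0) a1@(0,0) a2@(0,0) a3@(0,0) a4@(0,0) a5@(0,0) a6@(0,0) a7@(2,3) | pheromone: 26 0 0 0 / 0 0 0 0 / 0 0 0 4 / 0 5 0 0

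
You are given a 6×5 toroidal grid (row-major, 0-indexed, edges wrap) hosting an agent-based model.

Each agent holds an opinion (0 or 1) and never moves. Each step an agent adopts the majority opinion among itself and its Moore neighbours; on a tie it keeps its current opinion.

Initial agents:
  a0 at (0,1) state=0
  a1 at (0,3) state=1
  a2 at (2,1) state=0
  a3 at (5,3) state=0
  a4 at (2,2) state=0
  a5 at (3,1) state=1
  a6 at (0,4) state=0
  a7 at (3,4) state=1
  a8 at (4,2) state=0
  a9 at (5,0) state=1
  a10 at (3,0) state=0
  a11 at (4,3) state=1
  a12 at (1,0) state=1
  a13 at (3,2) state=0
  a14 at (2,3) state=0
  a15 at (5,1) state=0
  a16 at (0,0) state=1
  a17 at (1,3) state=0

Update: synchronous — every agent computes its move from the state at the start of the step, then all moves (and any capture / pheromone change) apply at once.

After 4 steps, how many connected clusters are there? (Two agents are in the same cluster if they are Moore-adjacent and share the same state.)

t=1: a0@(0,1):1 a1@(0,3):0 a2@(2,1):0 a3@(5,3):0 a4@(2,2):0 a5@(3,1):0 a6@(0,4):1 a7@(3,4):1 a8@(4,2):0 a9@(5,0):0 a10@(3,0):0 a11@(4,3):0 a12@(1,0):0 a13@(3,2):0 a14@(2,3):0 a15@(5,1):0 a16@(0,0):1 a17@(1,3):0
t=2: a0@(0,1):0 a1@(0,3):0 a2@(2,1):0 a3@(5,3):0 a4@(2,2):0 a5@(3,1):0 a6@(0,4):0 a7@(3,4):0 a8@(4,2):0 a9@(5,0):1 a10@(3,0):0 a11@(4,3):0 a12@(1,0):1 a13@(3,2):0 a14@(2,3):0 a15@(5,1):0 a16@(0,0):1 a17@(1,3):0
t=3: a0@(0,1):1 a1@(0,3):0 a2@(2,1):0 a3@(5,3):0 a4@(2,2):0 a5@(3,1):0 a6@(0,4):0 a7@(3,4):0 a8@(4,2):0 a9@(5,0):0 a10@(3,0):0 a11@(4,3):0 a12@(1,0):0 a13@(3,2):0 a14@(2,3):0 a15@(5,1):0 a16@(0,0):1 a17@(1,3):0
t=4: a0@(0,1):0 a1@(0,3):0 a2@(2,1):0 a3@(5,3):0 a4@(2,2):0 a5@(3,1):0 a6@(0,4):0 a7@(3,4):0 a8@(4,2):0 a9@(5,0):0 a10@(3,0):0 a11@(4,3):0 a12@(1,0):0 a13@(3,2):0 a14@(2,3):0 a15@(5,1):0 a16@(0,0):0 a17@(1,3):0

1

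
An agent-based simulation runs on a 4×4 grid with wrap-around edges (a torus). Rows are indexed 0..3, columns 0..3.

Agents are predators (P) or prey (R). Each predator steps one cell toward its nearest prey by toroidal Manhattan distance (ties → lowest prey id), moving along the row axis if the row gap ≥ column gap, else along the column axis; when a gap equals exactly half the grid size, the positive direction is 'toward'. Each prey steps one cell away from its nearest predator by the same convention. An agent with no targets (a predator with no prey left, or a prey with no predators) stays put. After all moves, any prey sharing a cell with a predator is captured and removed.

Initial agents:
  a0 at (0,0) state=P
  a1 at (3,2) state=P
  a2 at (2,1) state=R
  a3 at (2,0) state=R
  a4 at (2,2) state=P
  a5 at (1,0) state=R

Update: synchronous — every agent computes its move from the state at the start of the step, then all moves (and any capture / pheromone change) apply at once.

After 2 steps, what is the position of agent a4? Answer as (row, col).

(2, 0)

t=1: a0@(1,0):P a1@(2,2):P a2@(2,0):R a4@(2,1):P a5@(2,0):R
t=2: a0@(2,0):P a1@(2,3):P a2@(3,0):R a4@(2,0):P a5@(3,0):R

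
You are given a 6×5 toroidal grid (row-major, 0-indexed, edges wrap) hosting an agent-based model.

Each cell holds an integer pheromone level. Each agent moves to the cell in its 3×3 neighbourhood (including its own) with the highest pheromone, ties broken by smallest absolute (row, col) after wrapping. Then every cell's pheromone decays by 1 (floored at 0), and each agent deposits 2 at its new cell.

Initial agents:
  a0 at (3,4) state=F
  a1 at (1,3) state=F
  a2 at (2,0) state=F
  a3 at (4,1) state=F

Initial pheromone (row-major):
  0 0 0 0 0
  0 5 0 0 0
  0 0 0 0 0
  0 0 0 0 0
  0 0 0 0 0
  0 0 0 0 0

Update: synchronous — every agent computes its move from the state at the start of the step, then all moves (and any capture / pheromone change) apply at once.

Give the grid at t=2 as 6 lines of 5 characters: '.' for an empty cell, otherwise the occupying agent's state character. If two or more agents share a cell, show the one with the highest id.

.....
.F...
F....
.....
.....
.....

t=1: a0@(2,0) a1@(0,2) a2@(1,1) a3@(3,0) | pheromone: 0 0 2 0 0 / 0 6 0 0 0 / 2 0 0 0 0 / 2 0 0 0 0 / 0 0 0 0 0 / 0 0 0 0 0
t=2: a0@(1,1) a1@(1,1) a2@(1,1) a3@(2,0) | pheromone: 0 0 1 0 0 / 0 11 0 0 0 / 3 0 0 0 0 / 1 0 0 0 0 / 0 0 0 0 0 / 0 0 0 0 0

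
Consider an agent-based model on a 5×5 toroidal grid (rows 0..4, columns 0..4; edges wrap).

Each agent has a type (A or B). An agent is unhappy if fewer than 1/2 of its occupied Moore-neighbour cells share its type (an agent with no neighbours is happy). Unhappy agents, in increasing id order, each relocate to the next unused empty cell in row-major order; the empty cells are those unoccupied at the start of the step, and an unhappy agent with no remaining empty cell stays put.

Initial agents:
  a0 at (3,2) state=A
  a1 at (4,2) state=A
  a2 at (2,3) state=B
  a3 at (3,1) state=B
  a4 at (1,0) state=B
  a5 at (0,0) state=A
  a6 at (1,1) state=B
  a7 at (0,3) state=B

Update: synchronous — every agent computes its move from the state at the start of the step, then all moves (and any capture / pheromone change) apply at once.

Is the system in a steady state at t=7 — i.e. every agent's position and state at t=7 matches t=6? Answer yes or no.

t=1: a0@(0,1):A a1@(0,2):A a2@(0,4):B a3@(1,2):B a4@(1,0):B a5@(1,3):A a6@(1,1):B a7@(1,4):B
t=2: a0@(0,0):A a1@(0,2):A a2@(0,4):B a3@(0,3):B a4@(1,0):B a5@(2,0):A a6@(1,1):B a7@(1,4):B
t=3: a0@(0,1):A a1@(1,2):A a2@(0,4):B a3@(0,3):B a4@(1,0):B a5@(1,3):A a6@(2,1):B a7@(1,4):B
t=4: a0@(0,1):A a1@(1,2):A a2@(0,4):B a3@(0,3):B a4@(1,0):B a5@(0,0):A a6@(2,1):B a7@(1,4):B
t=5: a0@(0,1):A a1@(0,2):A a2@(0,4):B a3@(0,3):B a4@(1,0):B a5@(1,1):A a6@(2,1):B a7@(1,4):B
t=6: (unchanged — steady state)

yes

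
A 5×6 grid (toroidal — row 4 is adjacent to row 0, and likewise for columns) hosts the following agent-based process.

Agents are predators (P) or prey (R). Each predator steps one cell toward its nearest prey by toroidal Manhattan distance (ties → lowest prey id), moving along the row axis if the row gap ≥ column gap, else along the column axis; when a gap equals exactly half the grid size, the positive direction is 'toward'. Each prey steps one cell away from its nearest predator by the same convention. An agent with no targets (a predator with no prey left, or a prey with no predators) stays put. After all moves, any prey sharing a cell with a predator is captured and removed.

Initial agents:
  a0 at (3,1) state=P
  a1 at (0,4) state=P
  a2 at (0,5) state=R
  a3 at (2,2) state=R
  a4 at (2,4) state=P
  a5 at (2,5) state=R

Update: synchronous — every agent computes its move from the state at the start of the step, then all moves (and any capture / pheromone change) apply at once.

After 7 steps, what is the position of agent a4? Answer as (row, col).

t=1: a0@(2,1):P a1@(0,5):P a2@(0,0):R a3@(1,2):R a4@(2,5):P a5@(2,0):R
t=2: a0@(2,0):P a1@(0,0):P a2@(0,1):R a3@(0,2):R a4@(2,0):P a5@(2,5):R
t=3: a0@(2,5):P a1@(0,1):P a2@(0,2):R a3@(0,3):R a4@(2,5):P a5@(2,4):R
t=4: a0@(2,4):P a1@(0,2):P a2@(0,3):R a3@(0,4):R a4@(2,4):P a5@(2,3):R
t=5: a0@(2,3):P a1@(0,3):P a2@(0,4):R a3@(4,4):R a4@(2,3):P a5@(2,2):R
t=6: a0@(2,2):P a1@(0,4):P a2@(0,5):R a3@(3,4):R a4@(2,2):P a5@(2,1):R
t=7: a0@(2,1):P a1@(0,5):P a2@(0,0):R a3@(2,4):R a4@(2,1):P a5@(2,0):R

(2, 1)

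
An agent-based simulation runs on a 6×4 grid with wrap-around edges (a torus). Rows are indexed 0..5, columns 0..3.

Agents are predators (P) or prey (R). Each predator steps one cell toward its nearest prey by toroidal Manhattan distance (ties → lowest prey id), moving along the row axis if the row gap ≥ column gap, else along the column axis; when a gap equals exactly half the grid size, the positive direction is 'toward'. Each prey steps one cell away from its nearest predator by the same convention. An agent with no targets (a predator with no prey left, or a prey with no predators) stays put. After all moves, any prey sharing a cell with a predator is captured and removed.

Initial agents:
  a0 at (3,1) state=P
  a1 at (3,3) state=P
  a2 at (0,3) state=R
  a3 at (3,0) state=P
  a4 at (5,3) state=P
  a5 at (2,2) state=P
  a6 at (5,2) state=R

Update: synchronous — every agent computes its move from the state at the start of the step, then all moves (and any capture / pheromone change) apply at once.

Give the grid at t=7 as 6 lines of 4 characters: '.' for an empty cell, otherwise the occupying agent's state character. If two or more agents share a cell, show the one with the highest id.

...P
...R
....
....
PP.P
.R..

t=1: a0@(4,1):P a1@(4,3):P a2@(1,3):R a3@(4,0):P a4@(0,3):P a5@(1,2):P a6@(5,1):R
t=2: a0@(5,1):P a1@(5,3):P a2@(2,3):R a3@(5,0):P a4@(1,3):P a5@(1,3):P a6@(0,1):R
t=3: a0@(0,1):P a1@(0,3):P a2@(3,3):R a3@(0,0):P a4@(2,3):P a5@(2,3):P a6@(1,1):R
t=4: a0@(1,1):P a1@(1,3):P a2@(4,3):R a3@(1,0):P a4@(3,3):P a5@(3,3):P a6@(2,1):R
t=5: a0@(2,1):P a1@(2,3):P a2@(5,3):R a3@(2,0):P a4@(4,3):P a5@(4,3):P a6@(3,1):R
t=6: a0@(3,1):P a1@(3,3):P a2@(0,3):R a3@(3,0):P a4@(5,3):P a5@(5,3):P a6@(4,1):R
t=7: a0@(4,1):P a1@(4,3):P a2@(1,3):R a3@(4,0):P a4@(0,3):P a5@(0,3):P a6@(5,1):R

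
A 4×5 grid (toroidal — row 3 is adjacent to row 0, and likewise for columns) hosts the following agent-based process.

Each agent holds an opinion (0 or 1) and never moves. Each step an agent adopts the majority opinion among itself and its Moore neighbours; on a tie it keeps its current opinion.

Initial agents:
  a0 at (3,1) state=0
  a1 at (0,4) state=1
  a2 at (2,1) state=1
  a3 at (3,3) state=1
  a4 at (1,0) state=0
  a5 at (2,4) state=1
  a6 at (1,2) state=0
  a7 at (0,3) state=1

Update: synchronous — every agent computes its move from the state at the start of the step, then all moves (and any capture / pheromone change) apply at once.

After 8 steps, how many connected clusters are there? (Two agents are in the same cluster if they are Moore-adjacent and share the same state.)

2

t=1: a0@(3,1):0 a1@(0,4):1 a2@(2,1):0 a3@(3,3):1 a4@(1,0):1 a5@(2,4):1 a6@(1,2):1 a7@(0,3):1
t=2: (unchanged — steady state)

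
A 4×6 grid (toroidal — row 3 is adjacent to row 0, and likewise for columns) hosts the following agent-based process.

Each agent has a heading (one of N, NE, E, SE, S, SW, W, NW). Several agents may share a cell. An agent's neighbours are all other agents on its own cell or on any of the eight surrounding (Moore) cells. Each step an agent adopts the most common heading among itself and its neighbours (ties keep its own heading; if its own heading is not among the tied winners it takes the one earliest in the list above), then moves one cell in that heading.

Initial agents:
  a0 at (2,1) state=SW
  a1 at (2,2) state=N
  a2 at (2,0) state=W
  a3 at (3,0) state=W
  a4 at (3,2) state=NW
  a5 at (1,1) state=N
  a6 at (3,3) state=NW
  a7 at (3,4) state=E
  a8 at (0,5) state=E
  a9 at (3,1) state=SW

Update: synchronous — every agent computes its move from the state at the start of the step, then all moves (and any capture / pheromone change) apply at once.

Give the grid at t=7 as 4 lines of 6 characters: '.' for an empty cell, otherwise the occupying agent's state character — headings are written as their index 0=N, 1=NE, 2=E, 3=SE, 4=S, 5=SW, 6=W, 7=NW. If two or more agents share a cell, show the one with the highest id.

t=1: a0@(3,0):SW a1@(1,2):N a2@(2,5):W a3@(3,5):W a4@(2,1):NW a5@(0,1):N a6@(2,2):NW a7@(3,5):E a8@(0,0):E a9@(0,0):SW
t=2: a0@(0,5):SW a1@(0,2):N a2@(2,4):W a3@(3,4):W a4@(1,0):NW a5@(3,1):N a6@(1,1):NW a7@(3,0):E a8@(0,1):E a9@(1,5):SW
t=3: a0@(1,4):SW a1@(3,2):N a2@(2,3):W a3@(3,3):W a4@(0,5):NW a5@(2,1):N a6@(0,0):NW a7@(3,1):E a8@(0,2):E a9@(2,4):SW
t=4: a0@(2,3):SW a1@(2,2):N a2@(2,2):W a3@(3,2):W a4@(3,4):NW a5@(1,1):N a6@(3,5):NW a7@(3,2):E a8@(0,3):E a9@(3,3):SW
t=5: a0@(3,2):SW a1@(1,2):N a2@(2,1):W a3@(3,1):W a4@(2,3):NW a5@(0,1):N a6@(2,4):NW a7@(3,3):E a8@(0,4):E a9@(0,2):SW
t=6: a0@(0,1):SW a1@(0,2):N a2@(2,0):W a3@(3,0):W a4@(1,2):NW a5@(3,1):N a6@(1,3):NW a7@(3,4):E a8@(0,5):E a9@(1,1):SW
t=7: a0@(1,0):SW a1@(3,2):N a2@(2,5):W a3@(3,5):W a4@(0,1):NW a5@(2,1):N a6@(0,2):NW a7@(3,5):E a8@(0,0):E a9@(2,0):SW

277...
5.....
50...6
..0..2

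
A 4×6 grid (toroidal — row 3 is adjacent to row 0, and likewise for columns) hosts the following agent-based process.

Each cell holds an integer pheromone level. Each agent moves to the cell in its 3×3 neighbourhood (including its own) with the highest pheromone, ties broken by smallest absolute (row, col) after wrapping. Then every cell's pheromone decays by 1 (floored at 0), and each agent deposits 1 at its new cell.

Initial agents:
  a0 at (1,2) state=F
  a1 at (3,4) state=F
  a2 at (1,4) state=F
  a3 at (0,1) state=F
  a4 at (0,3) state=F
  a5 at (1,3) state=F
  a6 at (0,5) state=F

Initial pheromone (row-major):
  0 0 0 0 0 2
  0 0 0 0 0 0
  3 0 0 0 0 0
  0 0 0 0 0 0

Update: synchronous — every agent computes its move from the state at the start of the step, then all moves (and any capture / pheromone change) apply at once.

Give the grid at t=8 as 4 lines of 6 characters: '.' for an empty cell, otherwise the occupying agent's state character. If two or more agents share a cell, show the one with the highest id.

t=1: a0@(0,1) a1@(0,5) a2@(0,5) a3@(0,0) a4@(0,2) a5@(0,2) a6@(0,5) | pheromone: 1 1 2 0 0 4 / 0 0 0 0 0 0 / 2 0 0 0 0 0 / 0 0 0 0 0 0
t=2: a0@(0,2) a1@(0,5) a2@(0,5) a3@(0,5) a4@(0,2) a5@(0,2) a6@(0,5) | pheromone: 0 0 4 0 0 7 / 0 0 0 0 0 0 / 1 0 0 0 0 0 / 0 0 0 0 0 0
t=3: a0@(0,2) a1@(0,5) a2@(0,5) a3@(0,5) a4@(0,2) a5@(0,2) a6@(0,5) | pheromone: 0 0 6 0 0 10 / 0 0 0 0 0 0 / 0 0 0 0 0 0 / 0 0 0 0 0 0
t=4: a0@(0,2) a1@(0,5) a2@(0,5) a3@(0,5) a4@(0,2) a5@(0,2) a6@(0,5) | pheromone: 0 0 8 0 0 13 / 0 0 0 0 0 0 / 0 0 0 0 0 0 / 0 0 0 0 0 0
t=5: a0@(0,2) a1@(0,5) a2@(0,5) a3@(0,5) a4@(0,2) a5@(0,2) a6@(0,5) | pheromone: 0 0 10 0 0 16 / 0 0 0 0 0 0 / 0 0 0 0 0 0 / 0 0 0 0 0 0
t=6: a0@(0,2) a1@(0,5) a2@(0,5) a3@(0,5) a4@(0,2) a5@(0,2) a6@(0,5) | pheromone: 0 0 12 0 0 19 / 0 0 0 0 0 0 / 0 0 0 0 0 0 / 0 0 0 0 0 0
t=7: a0@(0,2) a1@(0,5) a2@(0,5) a3@(0,5) a4@(0,2) a5@(0,2) a6@(0,5) | pheromone: 0 0 14 0 0 22 / 0 0 0 0 0 0 / 0 0 0 0 0 0 / 0 0 0 0 0 0
t=8: a0@(0,2) a1@(0,5) a2@(0,5) a3@(0,5) a4@(0,2) a5@(0,2) a6@(0,5) | pheromone: 0 0 16 0 0 25 / 0 0 0 0 0 0 / 0 0 0 0 0 0 / 0 0 0 0 0 0

..F..F
......
......
......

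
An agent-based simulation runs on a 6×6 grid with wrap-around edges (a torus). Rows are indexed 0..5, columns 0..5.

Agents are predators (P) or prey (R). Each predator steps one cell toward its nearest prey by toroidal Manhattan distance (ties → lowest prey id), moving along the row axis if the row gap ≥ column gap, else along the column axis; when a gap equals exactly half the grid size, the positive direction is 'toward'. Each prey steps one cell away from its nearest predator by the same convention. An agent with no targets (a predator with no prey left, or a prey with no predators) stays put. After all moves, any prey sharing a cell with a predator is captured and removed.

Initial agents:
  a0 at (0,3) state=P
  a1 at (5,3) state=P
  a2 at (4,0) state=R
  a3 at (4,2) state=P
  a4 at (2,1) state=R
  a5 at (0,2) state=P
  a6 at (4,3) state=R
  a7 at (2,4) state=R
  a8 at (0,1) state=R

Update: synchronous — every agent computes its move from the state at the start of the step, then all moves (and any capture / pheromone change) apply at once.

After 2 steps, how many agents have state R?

5

t=1: a0@(5,3):P a1@(4,3):P a2@(4,5):R a3@(4,3):P a4@(1,1):R a5@(0,1):P a6@(3,3):R a7@(3,4):R a8@(0,0):R
t=2: a0@(4,3):P a1@(3,3):P a2@(4,0):R a3@(3,3):P a4@(2,1):R a5@(1,1):P a6@(2,3):R a7@(2,4):R a8@(0,5):R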